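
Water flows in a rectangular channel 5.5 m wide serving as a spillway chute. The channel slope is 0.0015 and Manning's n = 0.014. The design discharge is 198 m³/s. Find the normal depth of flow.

Manning's equation rearranged: A R^(2/3) = nQ / (1·√S) = 0.014 × 198 / (√0.0015) = 71.57.
Try y = 10.3 m: A R^(2/3) = 94.97 — over.
Try y = 5.5 m: A R^(2/3) = 45.31 — short.
Try y = 8.06 m: A R^(2/3) = 71.55 — close enough.

y_n = 8.06 m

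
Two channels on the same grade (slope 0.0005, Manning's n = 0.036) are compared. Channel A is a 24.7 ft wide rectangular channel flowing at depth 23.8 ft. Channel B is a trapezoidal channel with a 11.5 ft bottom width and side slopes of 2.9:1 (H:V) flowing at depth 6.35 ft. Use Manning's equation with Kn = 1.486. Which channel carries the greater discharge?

channel A

Channel A: Flow area A = b·y = 24.7 × 23.8 = 587.9 ft². Wetted perimeter P = b + 2y = 24.7 + 2×23.8 = 72.3 ft. Hydraulic radius R = A/P = 587.9/72.3 = 8.131 ft. Q_A = (1.486/0.036)·587.9·8.131^(2/3)·√0.0005 = 2194 ft³/s.
Channel B: With bottom width b = 11.5 ft and side slope z = 2.9: A = (b + zy)y = (11.5 + 2.9×6.35)×6.35 = 190 ft²; P = b + 2y√(1+z²) = 11.5 + 2×6.35×3.068 = 50.46 ft. Hydraulic radius R = A/P = 190/50.46 = 3.765 ft. Q_B = (1.486/0.036)·190·3.765^(2/3)·√0.0005 = 424.3 ft³/s.
Q_A = 2194 ft³/s vs Q_B = 424.3 ft³/s, so channel A carries more.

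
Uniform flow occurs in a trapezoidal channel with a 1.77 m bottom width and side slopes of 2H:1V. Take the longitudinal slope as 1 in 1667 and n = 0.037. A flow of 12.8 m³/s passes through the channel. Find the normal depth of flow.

y_n = 2.45 m

Manning's equation rearranged: A R^(2/3) = nQ / (1·√S) = 0.037 × 12.8 / (√0.0005999) = 19.34.
Try y = 2.85 m: A R^(2/3) = 27.48 — too large.
Try y = 2.45 m: A R^(2/3) = 19.31 — close enough.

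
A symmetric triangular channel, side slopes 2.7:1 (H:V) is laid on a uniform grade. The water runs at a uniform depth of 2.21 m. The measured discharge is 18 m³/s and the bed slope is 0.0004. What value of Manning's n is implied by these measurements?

For a triangular section with side slope z = 2.7: A = zy² = 2.7×2.21² = 13.19 m²; P = 2y√(1+z²) = 2×2.21×2.879 = 12.73 m.
Hydraulic radius R = A/P = 13.19/12.73 = 1.036 m.
Rearranging Manning's equation: n = (1/Q) A R^(2/3) S^(1/2) = (1/18) × 13.19 × 1.036^(2/3) × √0.0004 = 0.015.

n = 0.015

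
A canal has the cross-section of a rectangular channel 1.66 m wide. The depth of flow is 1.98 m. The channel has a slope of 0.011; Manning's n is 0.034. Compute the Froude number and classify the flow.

subcritical

Flow area A = b·y = 1.66 × 1.98 = 3.287 m². Wetted perimeter P = b + 2y = 1.66 + 2×1.98 = 5.62 m.
Hydraulic radius R = A/P = 3.287/5.62 = 0.5848 m.
V = (1/n) R^(2/3) √S = (1/0.034) × 0.5848^(2/3) × √0.011 = 2.157 m/s. Hydraulic depth D_h = A/T = 3.287/1.66 = 1.98 m.
Froude number Fr = V/√(g·D_h) = 2.157/√(9.81×1.98) = 0.489, which is less than 1, so the flow is subcritical.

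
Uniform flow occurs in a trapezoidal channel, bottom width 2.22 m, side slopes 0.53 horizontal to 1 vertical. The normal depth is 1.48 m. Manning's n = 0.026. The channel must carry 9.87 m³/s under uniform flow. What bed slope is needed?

S = 0.0045

With bottom width b = 2.22 m and side slope z = 0.53: A = (b + zy)y = (2.22 + 0.53×1.48)×1.48 = 4.447 m²; P = b + 2y√(1+z²) = 2.22 + 2×1.48×1.132 = 5.57 m.
Hydraulic radius R = A/P = 4.447/5.57 = 0.7983 m.
From Manning's equation, S = [nQ / (1 A R^(2/3))]² = [0.026 × 9.87 / (1 × 4.447 × 0.7983^(2/3))]² = 0.0045.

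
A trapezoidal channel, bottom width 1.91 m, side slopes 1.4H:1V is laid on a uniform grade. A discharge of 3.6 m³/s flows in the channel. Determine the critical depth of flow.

y_c = 0.61 m

At critical depth, Q² T / (g A³) = 1, i.e. A³/T = Q²/g = 3.6²/9.81 = 1.321.
Try y = 0.415 m: A³/T = 0.3596 — too small.
Try y = 0.72 m: A³/T = 2.362 — too large.
Try y = 0.61 m: A³/T = 1.325 — matches.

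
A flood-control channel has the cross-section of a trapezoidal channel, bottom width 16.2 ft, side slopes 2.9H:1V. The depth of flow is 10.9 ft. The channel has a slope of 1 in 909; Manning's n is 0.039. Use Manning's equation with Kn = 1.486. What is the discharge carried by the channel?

With bottom width b = 16.2 ft and side slope z = 2.9: A = (b + zy)y = (16.2 + 2.9×10.9)×10.9 = 521.1 ft²; P = b + 2y√(1+z²) = 16.2 + 2×10.9×3.068 = 83.07 ft.
Hydraulic radius R = A/P = 521.1/83.07 = 6.273 ft.
Manning's equation: Q = (1.486/n) A R^(2/3) S^(1/2) = (1.486/0.039) × 521.1 × 6.273^(2/3) × 0.0011^(1/2) = 2240 ft³/s.

Q = 2240 ft³/s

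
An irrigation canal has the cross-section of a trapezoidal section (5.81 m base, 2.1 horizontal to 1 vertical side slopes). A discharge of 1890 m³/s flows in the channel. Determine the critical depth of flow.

At critical depth, Q² T / (g A³) = 1, i.e. A³/T = Q²/g = 1890²/9.81 = 364100.
Try y = 11.6 m: A³/T = 786100 — high.
Try y = 8.61 m: A³/T = 207400 — low.
Try y = 9.78 m: A³/T = 364900 — ≈ 364100.

y_c = 9.78 m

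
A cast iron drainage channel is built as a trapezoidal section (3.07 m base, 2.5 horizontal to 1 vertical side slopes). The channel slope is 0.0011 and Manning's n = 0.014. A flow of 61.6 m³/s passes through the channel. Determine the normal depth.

y_n = 2.37 m

Manning's equation rearranged: A R^(2/3) = nQ / (1·√S) = 0.014 × 61.6 / (√0.0011) = 26.
Trying y = 2.99 m: A R^(2/3) = 43.93 — high.
Trying y = 2.1 m: A R^(2/3) = 19.9 — low.
Trying y = 2.37 m: A R^(2/3) = 25.99 — matches.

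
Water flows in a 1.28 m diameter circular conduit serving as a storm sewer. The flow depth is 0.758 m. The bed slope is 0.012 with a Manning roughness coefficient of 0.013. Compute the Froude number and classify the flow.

For a circular section of diameter D = 1.28 m at depth y = 0.758 m, the central angle is θ = 2 arccos(1 − 2y/D) = 3.512 rad. Then A = (D²/8)(θ − sin θ) = 0.7936 m² and P = Dθ/2 = 2.248 m.
Hydraulic radius R = A/P = 0.7936/2.248 = 0.353 m.
V = (1/n) R^(2/3) √S = (1/0.013) × 0.353^(2/3) × √0.012 = 4.209 m/s. Hydraulic depth D_h = A/T = 0.7936/1.258 = 0.6308 m.
Froude number Fr = V/√(g·D_h) = 4.209/√(9.81×0.6308) = 1.69, which is greater than 1, so the flow is supercritical.

supercritical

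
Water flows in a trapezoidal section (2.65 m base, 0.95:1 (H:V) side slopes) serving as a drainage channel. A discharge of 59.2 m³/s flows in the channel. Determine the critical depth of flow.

At critical depth, Q² T / (g A³) = 1, i.e. A³/T = Q²/g = 59.2²/9.81 = 357.3.
Try y = 2.43 m: A³/T = 240.7 — low.
Try y = 3.28 m: A³/T = 761.6 — high.
Try y = 2.7 m: A³/T = 358.8 — close enough.

y_c = 2.7 m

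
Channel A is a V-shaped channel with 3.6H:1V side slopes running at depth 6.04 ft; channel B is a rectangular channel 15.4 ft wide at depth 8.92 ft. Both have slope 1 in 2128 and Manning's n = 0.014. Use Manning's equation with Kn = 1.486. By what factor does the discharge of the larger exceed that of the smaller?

1.32

Channel A: For a triangular section with side slope z = 3.6: A = zy² = 3.6×6.04² = 131.3 ft²; P = 2y√(1+z²) = 2×6.04×3.736 = 45.13 ft. Hydraulic radius R = A/P = 131.3/45.13 = 2.91 ft. Q_A = (1.486/0.014)·131.3·2.91^(2/3)·√0.0004699 = 615.9 ft³/s.
Channel B: Flow area A = b·y = 15.4 × 8.92 = 137.4 ft². Wetted perimeter P = b + 2y = 15.4 + 2×8.92 = 33.24 ft. Hydraulic radius R = A/P = 137.4/33.24 = 4.133 ft. Q_B = (1.486/0.014)·137.4·4.133^(2/3)·√0.0004699 = 814 ft³/s.
The larger discharge is 814 ft³/s and the smaller is 615.9 ft³/s; the ratio is 1.32.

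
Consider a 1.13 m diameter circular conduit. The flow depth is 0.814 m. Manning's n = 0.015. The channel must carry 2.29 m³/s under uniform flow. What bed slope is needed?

For a circular section of diameter D = 1.13 m at depth y = 0.814 m, the central angle is θ = 2 arccos(1 − 2y/D) = 4.054 rad. Then A = (D²/8)(θ − sin θ) = 0.7734 m² and P = Dθ/2 = 2.291 m.
Hydraulic radius R = A/P = 0.7734/2.291 = 0.3376 m.
From Manning's equation, S = [nQ / (1 A R^(2/3))]² = [0.015 × 2.29 / (1 × 0.7734 × 0.3376^(2/3))]² = 0.00839.

S = 0.00839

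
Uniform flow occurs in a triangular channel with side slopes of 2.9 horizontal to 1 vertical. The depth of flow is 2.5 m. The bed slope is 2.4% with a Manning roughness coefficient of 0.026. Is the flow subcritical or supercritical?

supercritical

For a triangular section with side slope z = 2.9: A = zy² = 2.9×2.5² = 18.12 m²; P = 2y√(1+z²) = 2×2.5×3.068 = 15.34 m.
Hydraulic radius R = A/P = 18.12/15.34 = 1.182 m.
V = (1/n) R^(2/3) √S = (1/0.026) × 1.182^(2/3) × √0.024 = 6.66 m/s. Hydraulic depth D_h = A/T = 18.12/14.5 = 1.25 m.
Froude number Fr = V/√(g·D_h) = 6.66/√(9.81×1.25) = 1.9, which is greater than 1, so the flow is supercritical.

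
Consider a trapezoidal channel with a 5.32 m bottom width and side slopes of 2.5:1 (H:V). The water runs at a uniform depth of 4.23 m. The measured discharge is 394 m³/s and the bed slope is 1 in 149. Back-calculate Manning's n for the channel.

n = 0.025

With bottom width b = 5.32 m and side slope z = 2.5: A = (b + zy)y = (5.32 + 2.5×4.23)×4.23 = 67.24 m²; P = b + 2y√(1+z²) = 5.32 + 2×4.23×2.693 = 28.1 m.
Hydraulic radius R = A/P = 67.24/28.1 = 2.393 m.
Rearranging Manning's equation: n = (1/Q) A R^(2/3) S^(1/2) = (1/394) × 67.24 × 2.393^(2/3) × √0.006711 = 0.025.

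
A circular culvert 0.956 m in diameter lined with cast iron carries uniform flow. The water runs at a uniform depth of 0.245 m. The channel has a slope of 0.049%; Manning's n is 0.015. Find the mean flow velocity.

For a circular section of diameter D = 0.956 m at depth y = 0.245 m, the central angle is θ = 2 arccos(1 − 2y/D) = 2.123 rad. Then A = (D²/8)(θ − sin θ) = 0.1453 m² and P = Dθ/2 = 1.015 m.
Hydraulic radius R = A/P = 0.1453/1.015 = 0.1432 m.
From Manning's equation, V = (1/n) R^(2/3) S^(1/2) = (1/0.015) × 0.1432^(2/3) × 0.00049^(1/2) = 0.404 m/s.

V = 0.404 m/s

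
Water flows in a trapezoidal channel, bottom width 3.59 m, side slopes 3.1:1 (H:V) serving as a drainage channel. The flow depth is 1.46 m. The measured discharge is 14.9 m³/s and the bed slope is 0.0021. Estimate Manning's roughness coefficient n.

With bottom width b = 3.59 m and side slope z = 3.1: A = (b + zy)y = (3.59 + 3.1×1.46)×1.46 = 11.85 m²; P = b + 2y√(1+z²) = 3.59 + 2×1.46×3.257 = 13.1 m.
Hydraulic radius R = A/P = 11.85/13.1 = 0.9044 m.
Rearranging Manning's equation: n = (1/Q) A R^(2/3) S^(1/2) = (1/14.9) × 11.85 × 0.9044^(2/3) × √0.0021 = 0.0341.

n = 0.0341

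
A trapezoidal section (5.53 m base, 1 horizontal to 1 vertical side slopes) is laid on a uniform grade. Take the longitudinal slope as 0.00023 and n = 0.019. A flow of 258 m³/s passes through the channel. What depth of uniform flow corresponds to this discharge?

y_n = 8.77 m

Manning's equation rearranged: A R^(2/3) = nQ / (1·√S) = 0.019 × 258 / (√0.00023) = 323.2.
Trying y = 10.2 m: A R^(2/3) = 448.1 — over.
Trying y = 7.74 m: A R^(2/3) = 247.7 — short.
Trying y = 8.77 m: A R^(2/3) = 323 — close enough.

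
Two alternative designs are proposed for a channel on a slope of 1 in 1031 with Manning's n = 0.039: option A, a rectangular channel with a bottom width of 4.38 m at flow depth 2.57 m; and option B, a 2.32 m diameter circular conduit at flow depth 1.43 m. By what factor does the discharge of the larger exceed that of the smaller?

6.12

Channel A: Flow area A = b·y = 4.38 × 2.57 = 11.26 m². Wetted perimeter P = b + 2y = 4.38 + 2×2.57 = 9.52 m. Hydraulic radius R = A/P = 11.26/9.52 = 1.182 m. Q_A = (1/0.039)·11.26·1.182^(2/3)·√0.0009699 = 10.05 m³/s.
Channel B: For a circular section of diameter D = 2.32 m at depth y = 1.43 m, the central angle is θ = 2 arccos(1 − 2y/D) = 3.611 rad. Then A = (D²/8)(θ − sin θ) = 2.734 m² and P = Dθ/2 = 4.189 m. Hydraulic radius R = A/P = 2.734/4.189 = 0.6527 m. Q_B = (1/0.039)·2.734·0.6527^(2/3)·√0.0009699 = 1.643 m³/s.
The larger discharge is 10.05 m³/s and the smaller is 1.643 m³/s; the ratio is 6.12.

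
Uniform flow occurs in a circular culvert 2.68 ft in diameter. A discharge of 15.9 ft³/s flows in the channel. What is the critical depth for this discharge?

y_c = 1.32 ft

At critical depth, Q² T / (g A³) = 1, i.e. A³/T = Q²/g = 15.9²/32.2 = 7.851.
Try y = 1.56 ft: A³/T = 14.97 — too large.
Try y = 1.18 ft: A³/T = 5.148 — too small.
Try y = 1.32 ft: A³/T = 7.905 — ≈ 7.851.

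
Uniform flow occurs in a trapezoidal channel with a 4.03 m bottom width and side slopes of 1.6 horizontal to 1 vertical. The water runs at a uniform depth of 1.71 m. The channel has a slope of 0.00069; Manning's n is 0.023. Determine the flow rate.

Q = 14.1 m³/s

With bottom width b = 4.03 m and side slope z = 1.6: A = (b + zy)y = (4.03 + 1.6×1.71)×1.71 = 11.57 m²; P = b + 2y√(1+z²) = 4.03 + 2×1.71×1.887 = 10.48 m.
Hydraulic radius R = A/P = 11.57/10.48 = 1.104 m.
Manning's equation: Q = (1/n) A R^(2/3) S^(1/2) = (1/0.023) × 11.57 × 1.104^(2/3) × 0.00069^(1/2) = 14.1 m³/s.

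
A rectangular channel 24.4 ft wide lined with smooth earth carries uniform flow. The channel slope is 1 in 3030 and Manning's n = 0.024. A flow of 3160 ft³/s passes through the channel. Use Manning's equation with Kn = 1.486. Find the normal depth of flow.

Manning's equation rearranged: A R^(2/3) = nQ / (1.486·√S) = 0.024 × 3160 / (1.486 × √0.00033) = 2809.
Trying y = 20.2 ft: A R^(2/3) = 1906 — short.
Trying y = 31.5 ft: A R^(2/3) = 3275 — over.
Trying y = 27.7 ft: A R^(2/3) = 2808 — ≈ 2809.

y_n = 27.7 ft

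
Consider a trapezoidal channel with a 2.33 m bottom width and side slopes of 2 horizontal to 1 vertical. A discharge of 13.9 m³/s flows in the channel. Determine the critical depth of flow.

At critical depth, Q² T / (g A³) = 1, i.e. A³/T = Q²/g = 13.9²/9.81 = 19.7.
At y = 1.25 m: A³/T = 30.02 — high.
At y = 0.888 m: A³/T = 8.241 — low.
At y = 1.12 m: A³/T = 19.69 — close enough.

y_c = 1.12 m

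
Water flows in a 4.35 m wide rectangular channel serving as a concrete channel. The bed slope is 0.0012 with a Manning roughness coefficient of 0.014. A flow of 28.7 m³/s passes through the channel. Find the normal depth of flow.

Manning's equation rearranged: A R^(2/3) = nQ / (1·√S) = 0.014 × 28.7 / (√0.0012) = 11.6.
Try y = 1.73 m: A R^(2/3) = 7.342 — short.
Try y = 2.63 m: A R^(2/3) = 12.85 — over.
Try y = 2.43 m: A R^(2/3) = 11.59 — matches.

y_n = 2.43 m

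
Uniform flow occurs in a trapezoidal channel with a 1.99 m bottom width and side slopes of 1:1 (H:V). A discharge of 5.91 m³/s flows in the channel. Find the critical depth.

y_c = 0.833 m

At critical depth, Q² T / (g A³) = 1, i.e. A³/T = Q²/g = 5.91²/9.81 = 3.56.
Trying y = 0.986 m: A³/T = 6.377 — too large.
Trying y = 0.75 m: A³/T = 2.487 — too small.
Trying y = 0.833 m: A³/T = 3.557 — ≈ 3.56.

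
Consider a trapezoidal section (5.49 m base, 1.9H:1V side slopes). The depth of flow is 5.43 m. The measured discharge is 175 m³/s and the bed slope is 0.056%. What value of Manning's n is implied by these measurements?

With bottom width b = 5.49 m and side slope z = 1.9: A = (b + zy)y = (5.49 + 1.9×5.43)×5.43 = 85.83 m²; P = b + 2y√(1+z²) = 5.49 + 2×5.43×2.147 = 28.81 m.
Hydraulic radius R = A/P = 85.83/28.81 = 2.98 m.
Rearranging Manning's equation: n = (1/Q) A R^(2/3) S^(1/2) = (1/175) × 85.83 × 2.98^(2/3) × √0.00056 = 0.024.

n = 0.024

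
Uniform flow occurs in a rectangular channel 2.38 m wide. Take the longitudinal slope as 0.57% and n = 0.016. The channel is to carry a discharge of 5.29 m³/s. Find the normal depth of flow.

y_n = 0.779 m

Manning's equation rearranged: A R^(2/3) = nQ / (1·√S) = 0.016 × 5.29 / (√0.0057) = 1.121.
Trying y = 0.697 m: A R^(2/3) = 0.959 — short.
Trying y = 0.779 m: A R^(2/3) = 1.122 — ≈ 1.121.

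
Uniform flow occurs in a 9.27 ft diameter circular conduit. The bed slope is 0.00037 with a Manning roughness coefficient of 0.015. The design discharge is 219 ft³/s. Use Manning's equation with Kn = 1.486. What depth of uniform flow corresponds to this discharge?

Manning's equation rearranged: A R^(2/3) = nQ / (1.486·√S) = 0.015 × 219 / (1.486 × √0.00037) = 114.9.
At y = 8.62 ft: A R^(2/3) = 127.1 — too large.
At y = 5.82 ft: A R^(2/3) = 85.01 — too small.
At y = 7.38 ft: A R^(2/3) = 115 — ≈ 114.9.

y_n = 7.38 ft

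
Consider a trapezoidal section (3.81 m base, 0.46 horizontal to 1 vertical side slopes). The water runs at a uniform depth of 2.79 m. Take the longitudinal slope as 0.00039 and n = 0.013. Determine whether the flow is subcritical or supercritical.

With bottom width b = 3.81 m and side slope z = 0.46: A = (b + zy)y = (3.81 + 0.46×2.79)×2.79 = 14.21 m²; P = b + 2y√(1+z²) = 3.81 + 2×2.79×1.101 = 9.952 m.
Hydraulic radius R = A/P = 14.21/9.952 = 1.428 m.
V = (1/n) R^(2/3) √S = (1/0.013) × 1.428^(2/3) × √0.00039 = 1.926 m/s. Hydraulic depth D_h = A/T = 14.21/6.377 = 2.228 m.
Froude number Fr = V/√(g·D_h) = 1.926/√(9.81×2.228) = 0.412, which is less than 1, so the flow is subcritical.

subcritical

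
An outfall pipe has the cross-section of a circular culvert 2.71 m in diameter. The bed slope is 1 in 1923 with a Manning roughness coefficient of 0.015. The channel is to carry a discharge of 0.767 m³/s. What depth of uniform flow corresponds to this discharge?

y_n = 0.616 m

Manning's equation rearranged: A R^(2/3) = nQ / (1·√S) = 0.015 × 0.767 / (√0.00052) = 0.5045.
Trying y = 0.546 m: A R^(2/3) = 0.3955 — short.
Trying y = 0.616 m: A R^(2/3) = 0.5042 — ≈ 0.5045.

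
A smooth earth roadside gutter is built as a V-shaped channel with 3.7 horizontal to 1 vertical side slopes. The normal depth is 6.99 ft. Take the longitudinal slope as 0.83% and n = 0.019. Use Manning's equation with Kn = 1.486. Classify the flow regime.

supercritical

For a triangular section with side slope z = 3.7: A = zy² = 3.7×6.99² = 180.8 ft²; P = 2y√(1+z²) = 2×6.99×3.833 = 53.58 ft.
Hydraulic radius R = A/P = 180.8/53.58 = 3.374 ft.
V = (1.486/n) R^(2/3) √S = (1.486/0.019) × 3.374^(2/3) × √0.0083 = 16.03 ft/s. Hydraulic depth D_h = A/T = 180.8/51.73 = 3.495 ft.
Froude number Fr = V/√(g·D_h) = 16.03/√(32.2×3.495) = 1.51, which is greater than 1, so the flow is supercritical.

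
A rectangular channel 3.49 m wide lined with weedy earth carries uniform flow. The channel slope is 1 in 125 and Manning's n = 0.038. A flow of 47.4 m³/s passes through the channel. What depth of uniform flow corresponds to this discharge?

y_n = 4.88 m

Manning's equation rearranged: A R^(2/3) = nQ / (1·√S) = 0.038 × 47.4 / (√0.008) = 20.14.
Try y = 5.42 m: A R^(2/3) = 22.76 — high.
Try y = 4.2 m: A R^(2/3) = 16.85 — low.
Try y = 4.88 m: A R^(2/3) = 20.13 — matches.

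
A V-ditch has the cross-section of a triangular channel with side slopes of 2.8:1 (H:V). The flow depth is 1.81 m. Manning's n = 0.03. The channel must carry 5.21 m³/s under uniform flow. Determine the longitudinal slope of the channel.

For a triangular section with side slope z = 2.8: A = zy² = 2.8×1.81² = 9.173 m²; P = 2y√(1+z²) = 2×1.81×2.973 = 10.76 m.
Hydraulic radius R = A/P = 9.173/10.76 = 0.8523 m.
From Manning's equation, S = [nQ / (1 A R^(2/3))]² = [0.03 × 5.21 / (1 × 9.173 × 0.8523^(2/3))]² = 0.000359.

S = 0.000359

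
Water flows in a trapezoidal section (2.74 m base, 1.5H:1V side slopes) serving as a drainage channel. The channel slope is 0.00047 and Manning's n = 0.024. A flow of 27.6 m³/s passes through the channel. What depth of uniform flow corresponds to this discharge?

Manning's equation rearranged: A R^(2/3) = nQ / (1·√S) = 0.024 × 27.6 / (√0.00047) = 30.55.
Try y = 3.37 m: A R^(2/3) = 38.35 — high.
Try y = 2.66 m: A R^(2/3) = 22.95 — low.
Try y = 3.04 m: A R^(2/3) = 30.61 — close enough.

y_n = 3.04 m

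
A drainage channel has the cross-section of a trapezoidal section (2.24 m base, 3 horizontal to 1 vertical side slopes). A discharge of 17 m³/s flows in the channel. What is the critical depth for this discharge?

At critical depth, Q² T / (g A³) = 1, i.e. A³/T = Q²/g = 17²/9.81 = 29.46.
At y = 0.881 m: A³/T = 10.58 — too small.
At y = 1.29 m: A³/T = 49.06 — too large.
At y = 1.14 m: A³/T = 29.59 — matches.

y_c = 1.14 m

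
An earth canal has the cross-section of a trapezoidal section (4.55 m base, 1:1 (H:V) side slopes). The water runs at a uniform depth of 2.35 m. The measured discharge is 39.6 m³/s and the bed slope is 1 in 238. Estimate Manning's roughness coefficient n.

n = 0.034

With bottom width b = 4.55 m and side slope z = 1: A = (b + zy)y = (4.55 + 1×2.35)×2.35 = 16.21 m²; P = b + 2y√(1+z²) = 4.55 + 2×2.35×1.414 = 11.2 m.
Hydraulic radius R = A/P = 16.21/11.2 = 1.448 m.
Rearranging Manning's equation: n = (1/Q) A R^(2/3) S^(1/2) = (1/39.6) × 16.21 × 1.448^(2/3) × √0.004202 = 0.034.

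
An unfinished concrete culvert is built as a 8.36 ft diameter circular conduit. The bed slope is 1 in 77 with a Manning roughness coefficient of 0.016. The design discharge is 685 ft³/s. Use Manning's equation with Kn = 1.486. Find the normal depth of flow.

y_n = 5.26 ft

Manning's equation rearranged: A R^(2/3) = nQ / (1.486·√S) = 0.016 × 685 / (1.486 × √0.01299) = 64.72.
At y = 6.25 ft: A R^(2/3) = 81.52 — high.
At y = 4.13 ft: A R^(2/3) = 43.95 — low.
At y = 5.26 ft: A R^(2/3) = 64.74 — ≈ 64.72.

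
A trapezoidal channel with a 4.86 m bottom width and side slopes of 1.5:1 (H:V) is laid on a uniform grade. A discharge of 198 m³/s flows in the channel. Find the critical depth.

At critical depth, Q² T / (g A³) = 1, i.e. A³/T = Q²/g = 198²/9.81 = 3996.
At y = 3.16 m: A³/T = 1947 — too small.
At y = 4.45 m: A³/T = 7427 — too large.
At y = 3.81 m: A³/T = 4015 — ≈ 3996.

y_c = 3.81 m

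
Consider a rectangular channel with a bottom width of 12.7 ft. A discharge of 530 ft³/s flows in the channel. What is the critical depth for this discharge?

y_c = 3.78 ft

For a rectangular channel, critical depth y_c = (q²/g)^(1/3) where q = Q/b = 530/12.7 = 41.73 ft²/s.
So y_c = (41.73²/32.2)^(1/3) = 3.78 ft.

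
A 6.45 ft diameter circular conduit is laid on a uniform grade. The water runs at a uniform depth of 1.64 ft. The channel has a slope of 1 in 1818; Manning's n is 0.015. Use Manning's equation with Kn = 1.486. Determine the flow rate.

Q = 14.8 ft³/s

For a circular section of diameter D = 6.45 ft at depth y = 1.64 ft, the central angle is θ = 2 arccos(1 − 2y/D) = 2.114 rad. Then A = (D²/8)(θ − sin θ) = 6.542 ft² and P = Dθ/2 = 6.818 ft.
Hydraulic radius R = A/P = 6.542/6.818 = 0.9595 ft.
Manning's equation: Q = (1.486/n) A R^(2/3) S^(1/2) = (1.486/0.015) × 6.542 × 0.9595^(2/3) × 0.0005501^(1/2) = 14.8 ft³/s.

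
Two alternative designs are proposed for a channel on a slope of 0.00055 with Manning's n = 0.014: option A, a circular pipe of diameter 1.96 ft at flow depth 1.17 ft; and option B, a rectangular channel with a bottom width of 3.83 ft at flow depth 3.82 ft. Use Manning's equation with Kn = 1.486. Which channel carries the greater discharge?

Channel A: For a circular section of diameter D = 1.96 ft at depth y = 1.17 ft, the central angle is θ = 2 arccos(1 − 2y/D) = 3.532 rad. Then A = (D²/8)(θ − sin θ) = 1.879 ft² and P = Dθ/2 = 3.461 ft. Hydraulic radius R = A/P = 1.879/3.461 = 0.5428 ft. Q_A = (1.486/0.014)·1.879·0.5428^(2/3)·√0.00055 = 3.112 ft³/s.
Channel B: Flow area A = b·y = 3.83 × 3.82 = 14.63 ft². Wetted perimeter P = b + 2y = 3.83 + 2×3.82 = 11.47 ft. Hydraulic radius R = A/P = 14.63/11.47 = 1.276 ft. Q_B = (1.486/0.014)·14.63·1.276^(2/3)·√0.00055 = 42.84 ft³/s.
Q_A = 3.112 ft³/s vs Q_B = 42.84 ft³/s, so channel B carries more.

channel B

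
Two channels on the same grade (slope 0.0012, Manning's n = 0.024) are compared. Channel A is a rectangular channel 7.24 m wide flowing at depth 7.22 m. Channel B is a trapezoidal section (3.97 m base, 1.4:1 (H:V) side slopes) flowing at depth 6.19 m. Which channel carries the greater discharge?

Channel A: Flow area A = b·y = 7.24 × 7.22 = 52.27 m². Wetted perimeter P = b + 2y = 7.24 + 2×7.22 = 21.68 m. Hydraulic radius R = A/P = 52.27/21.68 = 2.411 m. Q_A = (1/0.024)·52.27·2.411^(2/3)·√0.0012 = 135.7 m³/s.
Channel B: With bottom width b = 3.97 m and side slope z = 1.4: A = (b + zy)y = (3.97 + 1.4×6.19)×6.19 = 78.22 m²; P = b + 2y√(1+z²) = 3.97 + 2×6.19×1.72 = 25.27 m. Hydraulic radius R = A/P = 78.22/25.27 = 3.095 m. Q_B = (1/0.024)·78.22·3.095^(2/3)·√0.0012 = 239.8 m³/s.
Q_A = 135.7 m³/s vs Q_B = 239.8 m³/s, so channel B carries more.

channel B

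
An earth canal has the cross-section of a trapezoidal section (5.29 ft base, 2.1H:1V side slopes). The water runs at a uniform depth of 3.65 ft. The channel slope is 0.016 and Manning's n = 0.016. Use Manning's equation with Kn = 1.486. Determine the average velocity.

With bottom width b = 5.29 ft and side slope z = 2.1: A = (b + zy)y = (5.29 + 2.1×3.65)×3.65 = 47.29 ft²; P = b + 2y√(1+z²) = 5.29 + 2×3.65×2.326 = 22.27 ft.
Hydraulic radius R = A/P = 47.29/22.27 = 2.123 ft.
From Manning's equation, V = (1.486/n) R^(2/3) S^(1/2) = (1.486/0.016) × 2.123^(2/3) × 0.016^(1/2) = 19.4 ft/s.

V = 19.4 ft/s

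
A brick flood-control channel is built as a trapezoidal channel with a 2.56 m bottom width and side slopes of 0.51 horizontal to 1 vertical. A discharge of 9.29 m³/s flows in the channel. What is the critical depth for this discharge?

y_c = 1.03 m

At critical depth, Q² T / (g A³) = 1, i.e. A³/T = Q²/g = 9.29²/9.81 = 8.798.
Trying y = 0.922 m: A³/T = 6.23 — too small.
Trying y = 1.31 m: A³/T = 19.41 — too large.
Trying y = 1.03 m: A³/T = 8.888 — matches.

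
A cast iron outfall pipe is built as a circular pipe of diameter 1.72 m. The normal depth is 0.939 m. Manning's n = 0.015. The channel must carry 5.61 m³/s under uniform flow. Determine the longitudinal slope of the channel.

S = 0.0121

For a circular section of diameter D = 1.72 m at depth y = 0.939 m, the central angle is θ = 2 arccos(1 − 2y/D) = 3.326 rad. Then A = (D²/8)(θ − sin θ) = 1.297 m² and P = Dθ/2 = 2.86 m.
Hydraulic radius R = A/P = 1.297/2.86 = 0.4537 m.
From Manning's equation, S = [nQ / (1 A R^(2/3))]² = [0.015 × 5.61 / (1 × 1.297 × 0.4537^(2/3))]² = 0.0121.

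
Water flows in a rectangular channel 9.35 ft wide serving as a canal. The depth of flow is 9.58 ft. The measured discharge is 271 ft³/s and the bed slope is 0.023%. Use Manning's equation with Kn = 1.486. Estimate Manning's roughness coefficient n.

n = 0.016

Flow area A = b·y = 9.35 × 9.58 = 89.57 ft². Wetted perimeter P = b + 2y = 9.35 + 2×9.58 = 28.51 ft.
Hydraulic radius R = A/P = 89.57/28.51 = 3.142 ft.
Rearranging Manning's equation: n = (1.486/Q) A R^(2/3) S^(1/2) = (1.486/271) × 89.57 × 3.142^(2/3) × √0.00023 = 0.016.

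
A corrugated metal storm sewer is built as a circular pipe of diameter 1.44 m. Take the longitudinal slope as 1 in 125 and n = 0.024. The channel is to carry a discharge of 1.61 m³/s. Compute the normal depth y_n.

y_n = 0.74 m

Manning's equation rearranged: A R^(2/3) = nQ / (1·√S) = 0.024 × 1.61 / (√0.008) = 0.432.
Try y = 0.909 m: A R^(2/3) = 0.5975 — over.
Try y = 0.74 m: A R^(2/3) = 0.4316 — matches.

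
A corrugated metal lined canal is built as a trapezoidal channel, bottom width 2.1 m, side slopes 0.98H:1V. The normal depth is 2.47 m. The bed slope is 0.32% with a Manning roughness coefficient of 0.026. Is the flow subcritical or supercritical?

With bottom width b = 2.1 m and side slope z = 0.98: A = (b + zy)y = (2.1 + 0.98×2.47)×2.47 = 11.17 m²; P = b + 2y√(1+z²) = 2.1 + 2×2.47×1.4 = 9.017 m.
Hydraulic radius R = A/P = 11.17/9.017 = 1.238 m.
V = (1/n) R^(2/3) √S = (1/0.026) × 1.238^(2/3) × √0.0032 = 2.509 m/s. Hydraulic depth D_h = A/T = 11.17/6.941 = 1.609 m.
Froude number Fr = V/√(g·D_h) = 2.509/√(9.81×1.609) = 0.632, which is less than 1, so the flow is subcritical.

subcritical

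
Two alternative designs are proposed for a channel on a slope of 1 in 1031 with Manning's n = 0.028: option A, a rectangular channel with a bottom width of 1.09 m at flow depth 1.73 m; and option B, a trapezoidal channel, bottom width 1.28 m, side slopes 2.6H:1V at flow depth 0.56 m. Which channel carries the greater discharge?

Channel A: Flow area A = b·y = 1.09 × 1.73 = 1.886 m². Wetted perimeter P = b + 2y = 1.09 + 2×1.73 = 4.55 m. Hydraulic radius R = A/P = 1.886/4.55 = 0.4144 m. Q_A = (1/0.028)·1.886·0.4144^(2/3)·√0.0009699 = 1.166 m³/s.
Channel B: With bottom width b = 1.28 m and side slope z = 2.6: A = (b + zy)y = (1.28 + 2.6×0.56)×0.56 = 1.532 m²; P = b + 2y√(1+z²) = 1.28 + 2×0.56×2.786 = 4.4 m. Hydraulic radius R = A/P = 1.532/4.4 = 0.3482 m. Q_B = (1/0.028)·1.532·0.3482^(2/3)·√0.0009699 = 0.8435 m³/s.
Q_A = 1.166 m³/s vs Q_B = 0.8435 m³/s, so channel A carries more.

channel A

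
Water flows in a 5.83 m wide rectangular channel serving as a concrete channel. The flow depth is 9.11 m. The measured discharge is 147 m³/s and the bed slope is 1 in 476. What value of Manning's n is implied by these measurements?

Flow area A = b·y = 5.83 × 9.11 = 53.11 m². Wetted perimeter P = b + 2y = 5.83 + 2×9.11 = 24.05 m.
Hydraulic radius R = A/P = 53.11/24.05 = 2.208 m.
Rearranging Manning's equation: n = (1/Q) A R^(2/3) S^(1/2) = (1/147) × 53.11 × 2.208^(2/3) × √0.002101 = 0.0281.

n = 0.0281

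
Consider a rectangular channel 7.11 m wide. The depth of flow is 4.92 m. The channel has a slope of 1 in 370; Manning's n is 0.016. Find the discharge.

Q = 184 m³/s

Flow area A = b·y = 7.11 × 4.92 = 34.98 m². Wetted perimeter P = b + 2y = 7.11 + 2×4.92 = 16.95 m.
Hydraulic radius R = A/P = 34.98/16.95 = 2.064 m.
Manning's equation: Q = (1/n) A R^(2/3) S^(1/2) = (1/0.016) × 34.98 × 2.064^(2/3) × 0.002703^(1/2) = 184 m³/s.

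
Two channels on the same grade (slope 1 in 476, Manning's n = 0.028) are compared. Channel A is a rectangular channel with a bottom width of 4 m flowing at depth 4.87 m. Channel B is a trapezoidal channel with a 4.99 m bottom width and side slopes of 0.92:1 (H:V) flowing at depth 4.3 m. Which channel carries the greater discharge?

channel B

Channel A: Flow area A = b·y = 4 × 4.87 = 19.48 m². Wetted perimeter P = b + 2y = 4 + 2×4.87 = 13.74 m. Hydraulic radius R = A/P = 19.48/13.74 = 1.418 m. Q_A = (1/0.028)·19.48·1.418^(2/3)·√0.002101 = 40.24 m³/s.
Channel B: With bottom width b = 4.99 m and side slope z = 0.92: A = (b + zy)y = (4.99 + 0.92×4.3)×4.3 = 38.47 m²; P = b + 2y√(1+z²) = 4.99 + 2×4.3×1.359 = 16.68 m. Hydraulic radius R = A/P = 38.47/16.68 = 2.307 m. Q_B = (1/0.028)·38.47·2.307^(2/3)·√0.002101 = 109.9 m³/s.
Q_A = 40.24 m³/s vs Q_B = 109.9 m³/s, so channel B carries more.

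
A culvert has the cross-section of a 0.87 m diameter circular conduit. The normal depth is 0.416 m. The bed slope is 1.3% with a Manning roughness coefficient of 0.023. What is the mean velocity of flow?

For a circular section of diameter D = 0.87 m at depth y = 0.416 m, the central angle is θ = 2 arccos(1 − 2y/D) = 3.054 rad. Then A = (D²/8)(θ − sin θ) = 0.2807 m² and P = Dθ/2 = 1.329 m.
Hydraulic radius R = A/P = 0.2807/1.329 = 0.2113 m.
From Manning's equation, V = (1/n) R^(2/3) S^(1/2) = (1/0.023) × 0.2113^(2/3) × 0.013^(1/2) = 1.76 m/s.

V = 1.76 m/s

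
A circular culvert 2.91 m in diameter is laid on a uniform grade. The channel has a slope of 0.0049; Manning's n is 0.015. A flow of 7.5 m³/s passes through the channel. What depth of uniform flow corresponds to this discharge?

Manning's equation rearranged: A R^(2/3) = nQ / (1·√S) = 0.015 × 7.5 / (√0.0049) = 1.607.
Try y = 1.23 m: A R^(2/3) = 2.004 — over.
Try y = 0.859 m: A R^(2/3) = 1.021 — short.
Try y = 1.09 m: A R^(2/3) = 1.606 — matches.

y_n = 1.09 m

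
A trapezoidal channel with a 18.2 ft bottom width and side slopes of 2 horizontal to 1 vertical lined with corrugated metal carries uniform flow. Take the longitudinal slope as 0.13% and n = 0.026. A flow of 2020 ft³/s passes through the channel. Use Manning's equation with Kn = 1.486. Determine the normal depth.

Manning's equation rearranged: A R^(2/3) = nQ / (1.486·√S) = 0.026 × 2020 / (1.486 × √0.0013) = 980.2.
At y = 9.61 ft: A R^(2/3) = 1171 — over.
At y = 8.81 ft: A R^(2/3) = 980.7 — matches.

y_n = 8.81 ft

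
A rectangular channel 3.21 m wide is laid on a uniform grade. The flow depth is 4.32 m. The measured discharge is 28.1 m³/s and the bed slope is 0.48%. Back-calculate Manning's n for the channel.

Flow area A = b·y = 3.21 × 4.32 = 13.87 m². Wetted perimeter P = b + 2y = 3.21 + 2×4.32 = 11.85 m.
Hydraulic radius R = A/P = 13.87/11.85 = 1.17 m.
Rearranging Manning's equation: n = (1/Q) A R^(2/3) S^(1/2) = (1/28.1) × 13.87 × 1.17^(2/3) × √0.0048 = 0.038.

n = 0.038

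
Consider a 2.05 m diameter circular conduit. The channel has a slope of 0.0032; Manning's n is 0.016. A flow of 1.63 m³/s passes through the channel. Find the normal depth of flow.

y_n = 0.65 m

Manning's equation rearranged: A R^(2/3) = nQ / (1·√S) = 0.016 × 1.63 / (√0.0032) = 0.461.
Trying y = 0.583 m: A R^(2/3) = 0.3731 — too small.
Trying y = 0.65 m: A R^(2/3) = 0.4606 — close enough.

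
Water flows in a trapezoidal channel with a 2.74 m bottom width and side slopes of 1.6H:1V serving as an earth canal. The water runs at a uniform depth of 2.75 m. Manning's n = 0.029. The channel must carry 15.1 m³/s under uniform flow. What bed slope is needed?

S = 0.00029

With bottom width b = 2.74 m and side slope z = 1.6: A = (b + zy)y = (2.74 + 1.6×2.75)×2.75 = 19.64 m²; P = b + 2y√(1+z²) = 2.74 + 2×2.75×1.887 = 13.12 m.
Hydraulic radius R = A/P = 19.64/13.12 = 1.497 m.
From Manning's equation, S = [nQ / (1 A R^(2/3))]² = [0.029 × 15.1 / (1 × 19.64 × 1.497^(2/3))]² = 0.00029.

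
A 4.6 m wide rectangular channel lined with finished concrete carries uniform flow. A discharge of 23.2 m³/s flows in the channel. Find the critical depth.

For a rectangular channel, critical depth y_c = (q²/g)^(1/3) where q = Q/b = 23.2/4.6 = 5.043 m²/s.
So y_c = (5.043²/9.81)^(1/3) = 1.37 m.

y_c = 1.37 m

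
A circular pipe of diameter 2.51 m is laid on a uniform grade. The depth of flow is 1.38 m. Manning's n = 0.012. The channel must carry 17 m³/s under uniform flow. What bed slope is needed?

S = 0.00923

For a circular section of diameter D = 2.51 m at depth y = 1.38 m, the central angle is θ = 2 arccos(1 − 2y/D) = 3.341 rad. Then A = (D²/8)(θ − sin θ) = 2.787 m² and P = Dθ/2 = 4.193 m.
Hydraulic radius R = A/P = 2.787/4.193 = 0.6647 m.
From Manning's equation, S = [nQ / (1 A R^(2/3))]² = [0.012 × 17 / (1 × 2.787 × 0.6647^(2/3))]² = 0.00923.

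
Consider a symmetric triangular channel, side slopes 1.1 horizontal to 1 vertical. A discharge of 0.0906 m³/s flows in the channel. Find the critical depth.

At critical depth, Q² T / (g A³) = 1, i.e. A³/T = Q²/g = 0.0906²/9.81 = 0.0008367.
Trying y = 0.201 m: A³/T = 0.0001985 — low.
Trying y = 0.329 m: A³/T = 0.002332 — high.
Trying y = 0.268 m: A³/T = 0.0008364 — ≈ 0.0008367.

y_c = 0.268 m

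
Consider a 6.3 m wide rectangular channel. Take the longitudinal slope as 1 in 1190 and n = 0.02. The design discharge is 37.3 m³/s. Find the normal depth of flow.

y_n = 3.05 m

Manning's equation rearranged: A R^(2/3) = nQ / (1·√S) = 0.02 × 37.3 / (√0.0008403) = 25.73.
Try y = 2.08 m: A R^(2/3) = 15.23 — low.
Try y = 3.67 m: A R^(2/3) = 32.87 — high.
Try y = 3.05 m: A R^(2/3) = 25.73 — close enough.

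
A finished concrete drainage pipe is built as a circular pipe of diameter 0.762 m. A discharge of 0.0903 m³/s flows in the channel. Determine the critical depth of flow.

y_c = 0.178 m

At critical depth, Q² T / (g A³) = 1, i.e. A³/T = Q²/g = 0.0903²/9.81 = 0.0008312.
Trying y = 0.219 m: A³/T = 0.001847 — too large.
Trying y = 0.178 m: A³/T = 0.0008241 — ≈ 0.0008312.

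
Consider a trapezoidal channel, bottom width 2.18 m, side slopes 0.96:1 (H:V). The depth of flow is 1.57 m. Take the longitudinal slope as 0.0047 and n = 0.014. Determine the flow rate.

Q = 26.2 m³/s

With bottom width b = 2.18 m and side slope z = 0.96: A = (b + zy)y = (2.18 + 0.96×1.57)×1.57 = 5.789 m²; P = b + 2y√(1+z²) = 2.18 + 2×1.57×1.386 = 6.533 m.
Hydraulic radius R = A/P = 5.789/6.533 = 0.8861 m.
Manning's equation: Q = (1/n) A R^(2/3) S^(1/2) = (1/0.014) × 5.789 × 0.8861^(2/3) × 0.0047^(1/2) = 26.2 m³/s.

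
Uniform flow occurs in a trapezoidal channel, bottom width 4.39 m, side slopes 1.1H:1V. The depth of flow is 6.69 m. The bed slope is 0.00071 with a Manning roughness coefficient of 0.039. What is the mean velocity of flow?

With bottom width b = 4.39 m and side slope z = 1.1: A = (b + zy)y = (4.39 + 1.1×6.69)×6.69 = 78.6 m²; P = b + 2y√(1+z²) = 4.39 + 2×6.69×1.487 = 24.28 m.
Hydraulic radius R = A/P = 78.6/24.28 = 3.237 m.
From Manning's equation, V = (1/n) R^(2/3) S^(1/2) = (1/0.039) × 3.237^(2/3) × 0.00071^(1/2) = 1.5 m/s.

V = 1.5 m/s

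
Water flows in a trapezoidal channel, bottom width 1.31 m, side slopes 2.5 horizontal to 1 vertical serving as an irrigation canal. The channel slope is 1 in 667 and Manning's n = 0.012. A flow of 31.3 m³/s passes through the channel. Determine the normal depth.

y_n = 1.77 m

Manning's equation rearranged: A R^(2/3) = nQ / (1·√S) = 0.012 × 31.3 / (√0.001499) = 9.7.
At y = 1.42 m: A R^(2/3) = 5.8 — short.
At y = 1.77 m: A R^(2/3) = 9.715 — ≈ 9.7.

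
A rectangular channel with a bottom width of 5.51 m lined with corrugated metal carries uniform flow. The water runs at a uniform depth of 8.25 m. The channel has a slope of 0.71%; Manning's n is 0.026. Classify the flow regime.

Flow area A = b·y = 5.51 × 8.25 = 45.46 m². Wetted perimeter P = b + 2y = 5.51 + 2×8.25 = 22.01 m.
Hydraulic radius R = A/P = 45.46/22.01 = 2.065 m.
V = (1/n) R^(2/3) √S = (1/0.026) × 2.065^(2/3) × √0.0071 = 5.256 m/s. Hydraulic depth D_h = A/T = 45.46/5.51 = 8.25 m.
Froude number Fr = V/√(g·D_h) = 5.256/√(9.81×8.25) = 0.584, which is less than 1, so the flow is subcritical.

subcritical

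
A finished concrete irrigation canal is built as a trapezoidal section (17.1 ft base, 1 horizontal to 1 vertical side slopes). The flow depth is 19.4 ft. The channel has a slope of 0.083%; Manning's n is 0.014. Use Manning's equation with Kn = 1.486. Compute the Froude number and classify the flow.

With bottom width b = 17.1 ft and side slope z = 1: A = (b + zy)y = (17.1 + 1×19.4)×19.4 = 708.1 ft²; P = b + 2y√(1+z²) = 17.1 + 2×19.4×1.414 = 71.97 ft.
Hydraulic radius R = A/P = 708.1/71.97 = 9.839 ft.
V = (1.486/n) R^(2/3) √S = (1.486/0.014) × 9.839^(2/3) × √0.00083 = 14.04 ft/s. Hydraulic depth D_h = A/T = 708.1/55.9 = 12.67 ft.
Froude number Fr = V/√(g·D_h) = 14.04/√(32.2×12.67) = 0.695, which is less than 1, so the flow is subcritical.

subcritical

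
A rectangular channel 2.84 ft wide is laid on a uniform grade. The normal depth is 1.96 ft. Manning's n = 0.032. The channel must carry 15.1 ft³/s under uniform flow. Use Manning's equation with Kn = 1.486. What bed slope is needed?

S = 0.00442

Flow area A = b·y = 2.84 × 1.96 = 5.566 ft². Wetted perimeter P = b + 2y = 2.84 + 2×1.96 = 6.76 ft.
Hydraulic radius R = A/P = 5.566/6.76 = 0.8234 ft.
From Manning's equation, S = [nQ / (1.486 A R^(2/3))]² = [0.032 × 15.1 / (1.486 × 5.566 × 0.8234^(2/3))]² = 0.00442.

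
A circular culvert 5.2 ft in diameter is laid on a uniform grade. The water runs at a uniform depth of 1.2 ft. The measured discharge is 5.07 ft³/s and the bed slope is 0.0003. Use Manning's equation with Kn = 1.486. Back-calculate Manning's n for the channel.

For a circular section of diameter D = 5.2 ft at depth y = 1.2 ft, the central angle is θ = 2 arccos(1 − 2y/D) = 2.004 rad. Then A = (D²/8)(θ − sin θ) = 3.708 ft² and P = Dθ/2 = 5.211 ft.
Hydraulic radius R = A/P = 3.708/5.211 = 0.7114 ft.
Rearranging Manning's equation: n = (1.486/Q) A R^(2/3) S^(1/2) = (1.486/5.07) × 3.708 × 0.7114^(2/3) × √0.0003 = 0.015.

n = 0.015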